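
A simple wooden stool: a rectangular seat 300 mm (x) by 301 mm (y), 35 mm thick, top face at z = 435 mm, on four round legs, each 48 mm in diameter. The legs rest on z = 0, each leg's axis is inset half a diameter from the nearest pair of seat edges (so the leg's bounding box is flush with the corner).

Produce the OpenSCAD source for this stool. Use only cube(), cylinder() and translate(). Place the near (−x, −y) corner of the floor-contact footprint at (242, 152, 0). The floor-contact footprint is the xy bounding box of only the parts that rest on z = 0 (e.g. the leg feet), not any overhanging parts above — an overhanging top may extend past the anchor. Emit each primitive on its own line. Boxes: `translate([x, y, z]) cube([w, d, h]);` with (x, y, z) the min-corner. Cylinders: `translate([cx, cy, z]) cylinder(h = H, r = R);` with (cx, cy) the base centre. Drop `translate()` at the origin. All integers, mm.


translate([242, 152, 400]) cube([300, 301, 35]);
translate([266, 176, 0]) cylinder(h = 400, r = 24);
translate([518, 176, 0]) cylinder(h = 400, r = 24);
translate([266, 429, 0]) cylinder(h = 400, r = 24);
translate([518, 429, 0]) cylinder(h = 400, r = 24);


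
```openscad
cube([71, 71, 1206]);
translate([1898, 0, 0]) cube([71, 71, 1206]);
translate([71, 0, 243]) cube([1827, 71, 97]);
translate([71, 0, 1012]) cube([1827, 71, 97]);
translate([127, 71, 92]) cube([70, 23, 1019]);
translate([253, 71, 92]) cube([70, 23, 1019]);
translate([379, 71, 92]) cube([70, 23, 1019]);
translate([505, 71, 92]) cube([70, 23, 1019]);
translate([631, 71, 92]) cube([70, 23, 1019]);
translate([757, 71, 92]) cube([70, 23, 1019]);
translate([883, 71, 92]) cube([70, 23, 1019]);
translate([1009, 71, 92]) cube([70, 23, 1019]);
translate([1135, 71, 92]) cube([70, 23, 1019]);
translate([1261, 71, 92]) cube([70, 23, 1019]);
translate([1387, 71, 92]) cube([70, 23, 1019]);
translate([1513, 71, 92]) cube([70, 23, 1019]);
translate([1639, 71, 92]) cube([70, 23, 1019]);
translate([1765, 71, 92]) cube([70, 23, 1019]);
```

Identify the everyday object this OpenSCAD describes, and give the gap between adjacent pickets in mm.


A fence section. The picket gap is 56 mm.

Two posts, two rails, 14 pickets — a fence section. Span 1827 mm holds 14 pickets of 70 mm with 15 equal gaps: ⌊(1827 − 14·70) / 15⌋ = 56 mm.


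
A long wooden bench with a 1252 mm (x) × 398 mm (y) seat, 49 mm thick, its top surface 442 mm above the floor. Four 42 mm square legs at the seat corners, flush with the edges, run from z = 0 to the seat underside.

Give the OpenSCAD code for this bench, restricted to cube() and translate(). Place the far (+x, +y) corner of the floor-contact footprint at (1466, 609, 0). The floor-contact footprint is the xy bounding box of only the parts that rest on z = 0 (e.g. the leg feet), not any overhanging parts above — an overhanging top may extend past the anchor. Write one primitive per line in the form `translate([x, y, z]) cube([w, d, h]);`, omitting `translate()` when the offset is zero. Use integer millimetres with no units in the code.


translate([214, 211, 393]) cube([1252, 398, 49]);
translate([214, 211, 0]) cube([42, 42, 393]);
translate([214, 567, 0]) cube([42, 42, 393]);
translate([1424, 211, 0]) cube([42, 42, 393]);
translate([1424, 567, 0]) cube([42, 42, 393]);


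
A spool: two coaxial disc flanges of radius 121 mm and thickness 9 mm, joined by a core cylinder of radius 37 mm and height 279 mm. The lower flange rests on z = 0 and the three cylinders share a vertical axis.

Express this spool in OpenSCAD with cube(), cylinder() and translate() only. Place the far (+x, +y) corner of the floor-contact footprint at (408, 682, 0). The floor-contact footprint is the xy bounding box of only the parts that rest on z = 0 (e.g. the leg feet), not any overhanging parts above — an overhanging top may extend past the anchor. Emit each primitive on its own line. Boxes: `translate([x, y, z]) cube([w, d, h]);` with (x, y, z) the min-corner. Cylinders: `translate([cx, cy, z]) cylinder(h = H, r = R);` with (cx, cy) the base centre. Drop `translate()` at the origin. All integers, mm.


translate([287, 561, 0]) cylinder(h = 9, r = 121);
translate([287, 561, 9]) cylinder(h = 279, r = 37);
translate([287, 561, 288]) cylinder(h = 9, r = 121);


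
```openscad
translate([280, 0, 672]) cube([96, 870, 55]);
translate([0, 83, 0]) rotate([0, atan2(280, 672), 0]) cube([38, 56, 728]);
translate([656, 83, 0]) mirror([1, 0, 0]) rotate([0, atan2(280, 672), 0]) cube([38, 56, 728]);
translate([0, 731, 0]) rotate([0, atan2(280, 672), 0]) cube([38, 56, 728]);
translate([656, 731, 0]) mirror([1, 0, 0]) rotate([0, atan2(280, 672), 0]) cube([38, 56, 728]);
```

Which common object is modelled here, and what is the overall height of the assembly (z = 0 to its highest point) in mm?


A sawhorse. The overall height is 727 mm.

A beam across two mirrored pairs of raked legs — a sawhorse. The beam's underside is at z = 672 (matching the legs' vertical rise in atan2(280, 672)) and the beam is 55 mm tall, so its top is at 672 + 55 = 727 mm. The raked legs top out at the beam's underside, so that is the highest point.


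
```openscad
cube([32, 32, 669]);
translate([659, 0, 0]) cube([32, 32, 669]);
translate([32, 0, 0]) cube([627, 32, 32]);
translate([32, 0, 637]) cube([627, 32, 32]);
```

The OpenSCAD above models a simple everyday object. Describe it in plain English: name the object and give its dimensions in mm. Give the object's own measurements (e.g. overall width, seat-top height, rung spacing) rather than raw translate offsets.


A rectangular picture frame lying in the x–z plane (depth along y). The opening is 627 mm wide (x) by 605 mm tall (z), surrounded by a border 32 mm wide on all four sides. The frame is 32 mm deep and is made of two full-height vertical stiles with two horizontal rails fitted between them.


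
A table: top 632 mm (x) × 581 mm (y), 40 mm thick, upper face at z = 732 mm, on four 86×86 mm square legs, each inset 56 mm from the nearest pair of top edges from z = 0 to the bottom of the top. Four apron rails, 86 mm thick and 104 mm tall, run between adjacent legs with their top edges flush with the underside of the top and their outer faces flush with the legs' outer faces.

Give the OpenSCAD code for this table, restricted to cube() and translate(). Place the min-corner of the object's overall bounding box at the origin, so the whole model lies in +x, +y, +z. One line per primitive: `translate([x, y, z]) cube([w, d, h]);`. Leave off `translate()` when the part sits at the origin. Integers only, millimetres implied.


// leg_h = 732 - 40 = 692
// apron z = 692 - 104 = 588
translate([0, 0, 692]) cube([632, 581, 40]);
translate([56, 56, 0]) cube([86, 86, 692]);
translate([490, 56, 0]) cube([86, 86, 692]);
translate([56, 439, 0]) cube([86, 86, 692]);
translate([490, 439, 0]) cube([86, 86, 692]);
translate([142, 56, 588]) cube([348, 86, 104]);
translate([142, 439, 588]) cube([348, 86, 104]);
translate([56, 142, 588]) cube([86, 297, 104]);
translate([490, 142, 588]) cube([86, 297, 104]);


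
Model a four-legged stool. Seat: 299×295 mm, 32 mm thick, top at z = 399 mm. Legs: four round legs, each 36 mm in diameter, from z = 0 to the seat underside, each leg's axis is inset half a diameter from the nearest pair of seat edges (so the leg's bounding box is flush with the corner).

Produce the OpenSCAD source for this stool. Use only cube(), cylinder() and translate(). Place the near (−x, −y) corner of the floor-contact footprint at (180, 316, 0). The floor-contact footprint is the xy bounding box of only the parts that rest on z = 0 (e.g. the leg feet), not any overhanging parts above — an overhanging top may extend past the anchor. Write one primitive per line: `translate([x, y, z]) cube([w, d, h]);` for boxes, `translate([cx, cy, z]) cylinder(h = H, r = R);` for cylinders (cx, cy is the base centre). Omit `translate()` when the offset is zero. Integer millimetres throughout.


translate([180, 316, 367]) cube([299, 295, 32]);
translate([198, 334, 0]) cylinder(h = 367, r = 18);
translate([461, 334, 0]) cylinder(h = 367, r = 18);
translate([198, 593, 0]) cylinder(h = 367, r = 18);
translate([461, 593, 0]) cylinder(h = 367, r = 18);


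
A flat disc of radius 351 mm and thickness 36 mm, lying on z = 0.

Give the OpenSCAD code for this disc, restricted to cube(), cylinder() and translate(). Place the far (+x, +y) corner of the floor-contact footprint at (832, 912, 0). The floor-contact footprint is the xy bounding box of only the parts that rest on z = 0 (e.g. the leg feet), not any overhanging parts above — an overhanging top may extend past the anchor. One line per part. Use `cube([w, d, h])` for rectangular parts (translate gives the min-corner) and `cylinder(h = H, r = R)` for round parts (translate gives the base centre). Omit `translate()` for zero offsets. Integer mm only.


translate([481, 561, 0]) cylinder(h = 36, r = 351);


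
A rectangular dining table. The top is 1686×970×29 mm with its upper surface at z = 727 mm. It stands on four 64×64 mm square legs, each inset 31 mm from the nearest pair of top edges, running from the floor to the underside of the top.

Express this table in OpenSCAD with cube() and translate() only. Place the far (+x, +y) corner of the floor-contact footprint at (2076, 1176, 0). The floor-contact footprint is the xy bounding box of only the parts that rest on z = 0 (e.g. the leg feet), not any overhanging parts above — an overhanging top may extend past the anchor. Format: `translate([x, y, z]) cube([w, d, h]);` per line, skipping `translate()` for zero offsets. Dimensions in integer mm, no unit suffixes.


translate([421, 237, 698]) cube([1686, 970, 29]);
translate([452, 268, 0]) cube([64, 64, 698]);
translate([2012, 268, 0]) cube([64, 64, 698]);
translate([452, 1112, 0]) cube([64, 64, 698]);
translate([2012, 1112, 0]) cube([64, 64, 698]);


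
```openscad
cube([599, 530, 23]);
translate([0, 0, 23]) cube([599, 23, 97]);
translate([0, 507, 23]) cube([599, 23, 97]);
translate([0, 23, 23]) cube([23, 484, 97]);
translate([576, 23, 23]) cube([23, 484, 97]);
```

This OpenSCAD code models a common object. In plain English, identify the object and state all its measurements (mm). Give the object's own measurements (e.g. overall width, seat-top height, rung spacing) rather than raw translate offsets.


An open-topped rectangular box: outside dimensions 599×530×120 mm, with a uniform wall and base thickness of 23 mm. The base is a full 599×530 slab on the floor; four walls sit on top of the base. The front and back walls (the −y and +y sides) span the full width; the two side walls fit between them.


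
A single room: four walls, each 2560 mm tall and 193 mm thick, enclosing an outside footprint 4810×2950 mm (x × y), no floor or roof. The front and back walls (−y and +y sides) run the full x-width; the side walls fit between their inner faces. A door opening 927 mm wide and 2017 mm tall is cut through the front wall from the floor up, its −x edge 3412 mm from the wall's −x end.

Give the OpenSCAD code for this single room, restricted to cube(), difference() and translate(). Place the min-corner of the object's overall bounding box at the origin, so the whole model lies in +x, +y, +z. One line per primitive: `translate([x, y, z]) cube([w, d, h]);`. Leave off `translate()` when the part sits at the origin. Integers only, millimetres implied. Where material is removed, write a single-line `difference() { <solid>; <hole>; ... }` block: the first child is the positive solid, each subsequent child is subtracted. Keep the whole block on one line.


difference() { cube([4810, 193, 2560]); translate([3412, 0, 0]) cube([927, 193, 2017]); }
translate([0, 2757, 0]) cube([4810, 193, 2560]);
translate([0, 193, 0]) cube([193, 2564, 2560]);
translate([4617, 193, 0]) cube([193, 2564, 2560]);


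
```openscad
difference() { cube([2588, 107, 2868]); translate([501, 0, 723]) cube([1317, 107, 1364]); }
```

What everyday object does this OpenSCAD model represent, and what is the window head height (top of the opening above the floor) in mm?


A wall with a window opening. The window head height is 2087 mm.

A wall with a rectangular opening subtracted — a window. Sill at z = 723, opening 1364 mm tall, so the head is at 723 + 1364 = 2087 mm.


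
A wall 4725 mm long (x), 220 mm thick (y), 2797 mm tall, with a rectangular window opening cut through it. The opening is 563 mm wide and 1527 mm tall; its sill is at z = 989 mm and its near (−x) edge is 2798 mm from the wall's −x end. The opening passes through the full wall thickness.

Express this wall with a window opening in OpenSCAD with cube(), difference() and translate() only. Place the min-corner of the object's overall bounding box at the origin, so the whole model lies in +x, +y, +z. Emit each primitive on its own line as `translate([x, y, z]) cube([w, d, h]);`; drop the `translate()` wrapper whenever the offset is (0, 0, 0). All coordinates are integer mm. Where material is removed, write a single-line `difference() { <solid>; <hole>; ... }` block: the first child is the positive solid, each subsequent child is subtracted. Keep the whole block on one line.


difference() { cube([4725, 220, 2797]); translate([2798, 0, 989]) cube([563, 220, 1527]); }


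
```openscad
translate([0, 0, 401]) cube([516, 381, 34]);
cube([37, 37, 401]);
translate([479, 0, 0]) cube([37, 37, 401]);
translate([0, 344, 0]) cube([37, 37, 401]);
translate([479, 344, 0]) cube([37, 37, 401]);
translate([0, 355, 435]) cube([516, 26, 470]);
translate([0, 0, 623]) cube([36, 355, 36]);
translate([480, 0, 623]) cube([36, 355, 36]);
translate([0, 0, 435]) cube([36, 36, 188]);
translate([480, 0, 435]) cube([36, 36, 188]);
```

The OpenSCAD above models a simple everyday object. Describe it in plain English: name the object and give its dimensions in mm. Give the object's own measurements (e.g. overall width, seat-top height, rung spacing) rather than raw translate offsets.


A chair. The seat is a 516×381×34 mm slab with its top at z = 435 mm, on four 37×37 mm corner legs (flush with the seat edges, standing on z = 0). A flat backrest 26 mm thick, 470 mm tall, spans the full seat width and rises from the seat top along its +y edge, rear face flush with the rear of the seat. Two armrests of 36×36 mm section run along each side from the seat's front edge to the front of the backrest, top faces 224 mm above the seat top and outer faces flush with the seat's x-edges; a 36×36 mm post under the front of each armrest stands on the seat at the front corner.


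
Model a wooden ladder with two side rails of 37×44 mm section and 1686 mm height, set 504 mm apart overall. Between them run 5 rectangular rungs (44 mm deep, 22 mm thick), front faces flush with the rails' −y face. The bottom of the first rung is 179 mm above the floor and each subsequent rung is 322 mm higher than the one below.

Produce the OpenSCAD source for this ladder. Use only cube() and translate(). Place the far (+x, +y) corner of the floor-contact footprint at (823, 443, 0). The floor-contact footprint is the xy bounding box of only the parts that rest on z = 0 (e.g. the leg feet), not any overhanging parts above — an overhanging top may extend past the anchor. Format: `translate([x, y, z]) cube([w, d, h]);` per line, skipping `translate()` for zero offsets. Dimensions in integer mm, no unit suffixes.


translate([319, 399, 0]) cube([37, 44, 1686]);
translate([786, 399, 0]) cube([37, 44, 1686]);
translate([356, 399, 179]) cube([430, 44, 22]);
translate([356, 399, 501]) cube([430, 44, 22]);
translate([356, 399, 823]) cube([430, 44, 22]);
translate([356, 399, 1145]) cube([430, 44, 22]);
translate([356, 399, 1467]) cube([430, 44, 22]);


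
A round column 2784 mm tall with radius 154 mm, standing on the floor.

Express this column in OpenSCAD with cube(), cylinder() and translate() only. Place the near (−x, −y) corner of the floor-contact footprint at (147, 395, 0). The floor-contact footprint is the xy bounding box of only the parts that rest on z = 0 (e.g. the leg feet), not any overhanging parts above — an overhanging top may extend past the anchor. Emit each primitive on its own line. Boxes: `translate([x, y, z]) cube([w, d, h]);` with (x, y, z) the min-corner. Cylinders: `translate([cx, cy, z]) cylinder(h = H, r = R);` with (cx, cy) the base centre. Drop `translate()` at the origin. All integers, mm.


translate([301, 549, 0]) cylinder(h = 2784, r = 154);


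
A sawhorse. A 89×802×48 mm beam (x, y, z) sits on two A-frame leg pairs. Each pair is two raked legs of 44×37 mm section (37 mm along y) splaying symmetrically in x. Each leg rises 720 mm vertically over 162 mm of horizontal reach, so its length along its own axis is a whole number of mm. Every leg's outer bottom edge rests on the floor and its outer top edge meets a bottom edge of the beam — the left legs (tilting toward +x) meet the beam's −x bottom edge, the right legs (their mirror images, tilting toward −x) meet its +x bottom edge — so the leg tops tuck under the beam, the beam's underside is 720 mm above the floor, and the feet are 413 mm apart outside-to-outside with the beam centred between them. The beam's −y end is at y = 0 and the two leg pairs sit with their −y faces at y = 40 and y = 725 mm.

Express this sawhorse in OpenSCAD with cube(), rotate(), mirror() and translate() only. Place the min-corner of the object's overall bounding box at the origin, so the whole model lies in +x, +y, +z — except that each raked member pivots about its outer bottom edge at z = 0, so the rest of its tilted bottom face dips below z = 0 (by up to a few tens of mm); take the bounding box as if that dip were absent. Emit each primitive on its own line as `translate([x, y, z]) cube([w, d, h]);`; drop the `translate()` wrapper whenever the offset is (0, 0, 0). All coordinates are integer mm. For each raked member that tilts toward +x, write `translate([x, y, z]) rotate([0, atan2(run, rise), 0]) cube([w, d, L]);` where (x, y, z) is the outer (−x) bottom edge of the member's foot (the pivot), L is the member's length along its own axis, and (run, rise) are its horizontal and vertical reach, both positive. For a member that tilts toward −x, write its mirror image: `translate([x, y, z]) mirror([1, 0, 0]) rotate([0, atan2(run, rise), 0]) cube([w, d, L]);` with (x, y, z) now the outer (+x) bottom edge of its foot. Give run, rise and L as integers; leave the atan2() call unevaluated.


translate([162, 0, 720]) cube([89, 802, 48]);
translate([0, 40, 0]) rotate([0, atan2(162, 720), 0]) cube([44, 37, 738]);
translate([413, 40, 0]) mirror([1, 0, 0]) rotate([0, atan2(162, 720), 0]) cube([44, 37, 738]);
translate([0, 725, 0]) rotate([0, atan2(162, 720), 0]) cube([44, 37, 738]);
translate([413, 725, 0]) mirror([1, 0, 0]) rotate([0, atan2(162, 720), 0]) cube([44, 37, 738]);


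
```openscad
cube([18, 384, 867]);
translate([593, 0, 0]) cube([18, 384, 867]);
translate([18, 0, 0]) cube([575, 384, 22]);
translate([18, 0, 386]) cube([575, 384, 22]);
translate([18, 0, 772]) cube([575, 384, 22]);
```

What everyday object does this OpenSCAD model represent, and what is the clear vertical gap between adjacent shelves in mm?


A bookshelf. The clear shelf gap is 364 mm.

Two tall side panels with 3 horizontal boards between them — a bookshelf. The first two shelf undersides are at z = 0 and z = 386; with shelf thickness 22, the clear gap is 386 − 0 − 22 = 364 mm.


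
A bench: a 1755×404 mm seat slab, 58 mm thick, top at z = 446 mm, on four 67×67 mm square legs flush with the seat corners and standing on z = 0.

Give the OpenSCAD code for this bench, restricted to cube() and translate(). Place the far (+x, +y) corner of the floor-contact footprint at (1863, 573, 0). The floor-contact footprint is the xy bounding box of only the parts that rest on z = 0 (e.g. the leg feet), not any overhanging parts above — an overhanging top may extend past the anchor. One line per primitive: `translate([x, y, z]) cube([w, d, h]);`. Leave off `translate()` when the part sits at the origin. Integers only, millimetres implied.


translate([108, 169, 388]) cube([1755, 404, 58]);
translate([108, 169, 0]) cube([67, 67, 388]);
translate([108, 506, 0]) cube([67, 67, 388]);
translate([1796, 169, 0]) cube([67, 67, 388]);
translate([1796, 506, 0]) cube([67, 67, 388]);


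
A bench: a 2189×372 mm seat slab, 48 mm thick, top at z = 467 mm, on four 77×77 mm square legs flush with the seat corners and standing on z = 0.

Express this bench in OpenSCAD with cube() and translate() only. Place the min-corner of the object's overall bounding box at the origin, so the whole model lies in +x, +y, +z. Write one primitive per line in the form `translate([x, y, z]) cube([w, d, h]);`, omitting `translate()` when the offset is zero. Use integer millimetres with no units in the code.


translate([0, 0, 419]) cube([2189, 372, 48]);
cube([77, 77, 419]);
translate([0, 295, 0]) cube([77, 77, 419]);
translate([2112, 0, 0]) cube([77, 77, 419]);
translate([2112, 295, 0]) cube([77, 77, 419]);


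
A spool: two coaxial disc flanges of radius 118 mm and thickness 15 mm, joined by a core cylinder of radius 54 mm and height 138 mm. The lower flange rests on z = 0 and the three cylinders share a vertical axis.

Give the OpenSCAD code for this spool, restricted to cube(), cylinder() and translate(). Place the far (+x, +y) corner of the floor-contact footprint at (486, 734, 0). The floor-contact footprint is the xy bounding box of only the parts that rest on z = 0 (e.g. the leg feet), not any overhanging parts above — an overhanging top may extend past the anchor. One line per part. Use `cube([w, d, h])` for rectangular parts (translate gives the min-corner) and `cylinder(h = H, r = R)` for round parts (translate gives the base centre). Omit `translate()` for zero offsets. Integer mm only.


translate([368, 616, 0]) cylinder(h = 15, r = 118);
translate([368, 616, 15]) cylinder(h = 138, r = 54);
translate([368, 616, 153]) cylinder(h = 15, r = 118);


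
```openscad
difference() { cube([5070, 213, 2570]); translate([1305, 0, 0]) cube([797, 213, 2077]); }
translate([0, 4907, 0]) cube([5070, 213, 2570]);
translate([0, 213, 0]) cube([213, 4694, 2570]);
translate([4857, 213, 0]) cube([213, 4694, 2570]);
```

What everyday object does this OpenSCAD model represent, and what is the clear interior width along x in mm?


A single room. The interior width is 4644 mm.

Four walls enclosing a rectangle with a door in the front wall — a room. Outside width 5070 minus two 213 mm walls gives 4644 mm.


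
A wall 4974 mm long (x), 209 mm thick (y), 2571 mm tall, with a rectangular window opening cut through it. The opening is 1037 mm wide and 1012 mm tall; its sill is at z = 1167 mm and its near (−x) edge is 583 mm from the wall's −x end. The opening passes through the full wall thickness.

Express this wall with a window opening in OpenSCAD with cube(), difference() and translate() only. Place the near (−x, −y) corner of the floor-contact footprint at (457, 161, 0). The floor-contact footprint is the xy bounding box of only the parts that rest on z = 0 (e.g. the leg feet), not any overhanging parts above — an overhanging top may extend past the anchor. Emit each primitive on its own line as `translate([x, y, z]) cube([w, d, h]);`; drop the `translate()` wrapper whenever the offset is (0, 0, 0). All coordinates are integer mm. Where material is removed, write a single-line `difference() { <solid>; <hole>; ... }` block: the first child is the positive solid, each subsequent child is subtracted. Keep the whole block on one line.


difference() { translate([457, 161, 0]) cube([4974, 209, 2571]); translate([1040, 161, 1167]) cube([1037, 209, 1012]); }


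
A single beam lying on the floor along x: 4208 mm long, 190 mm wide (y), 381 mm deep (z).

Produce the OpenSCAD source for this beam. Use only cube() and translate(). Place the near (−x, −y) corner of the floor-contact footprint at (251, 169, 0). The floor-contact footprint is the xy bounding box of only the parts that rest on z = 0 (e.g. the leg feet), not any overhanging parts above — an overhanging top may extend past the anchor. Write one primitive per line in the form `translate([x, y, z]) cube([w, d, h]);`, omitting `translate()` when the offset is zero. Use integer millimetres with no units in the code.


translate([251, 169, 0]) cube([4208, 190, 381]);


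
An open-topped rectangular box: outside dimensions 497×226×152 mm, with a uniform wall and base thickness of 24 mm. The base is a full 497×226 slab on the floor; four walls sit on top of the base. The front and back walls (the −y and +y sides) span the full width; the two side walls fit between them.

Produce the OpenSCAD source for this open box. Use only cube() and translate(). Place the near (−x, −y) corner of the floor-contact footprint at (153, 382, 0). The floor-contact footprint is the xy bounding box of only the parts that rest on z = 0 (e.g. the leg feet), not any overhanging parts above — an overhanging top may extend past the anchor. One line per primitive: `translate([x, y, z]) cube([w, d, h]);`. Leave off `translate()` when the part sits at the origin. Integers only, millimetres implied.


translate([153, 382, 0]) cube([497, 226, 24]);
translate([153, 382, 24]) cube([497, 24, 128]);
translate([153, 584, 24]) cube([497, 24, 128]);
translate([153, 406, 24]) cube([24, 178, 128]);
translate([626, 406, 24]) cube([24, 178, 128]);


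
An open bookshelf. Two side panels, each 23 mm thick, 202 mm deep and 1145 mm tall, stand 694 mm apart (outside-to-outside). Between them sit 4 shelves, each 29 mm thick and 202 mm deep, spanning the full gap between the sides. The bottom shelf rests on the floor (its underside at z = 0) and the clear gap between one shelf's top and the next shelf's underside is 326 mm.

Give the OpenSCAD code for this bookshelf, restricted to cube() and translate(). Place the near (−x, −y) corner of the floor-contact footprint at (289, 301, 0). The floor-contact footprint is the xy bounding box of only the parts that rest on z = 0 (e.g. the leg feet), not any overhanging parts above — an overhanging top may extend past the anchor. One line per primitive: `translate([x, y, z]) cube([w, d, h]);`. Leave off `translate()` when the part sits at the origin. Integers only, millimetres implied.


translate([289, 301, 0]) cube([23, 202, 1145]);
translate([960, 301, 0]) cube([23, 202, 1145]);
translate([312, 301, 0]) cube([648, 202, 29]);
translate([312, 301, 355]) cube([648, 202, 29]);
translate([312, 301, 710]) cube([648, 202, 29]);
translate([312, 301, 1065]) cube([648, 202, 29]);


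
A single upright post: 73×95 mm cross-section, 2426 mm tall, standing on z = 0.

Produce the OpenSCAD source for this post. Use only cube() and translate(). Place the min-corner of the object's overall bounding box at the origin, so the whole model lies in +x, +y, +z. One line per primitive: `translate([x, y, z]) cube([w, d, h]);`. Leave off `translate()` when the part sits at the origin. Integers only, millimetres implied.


cube([73, 95, 2426]);


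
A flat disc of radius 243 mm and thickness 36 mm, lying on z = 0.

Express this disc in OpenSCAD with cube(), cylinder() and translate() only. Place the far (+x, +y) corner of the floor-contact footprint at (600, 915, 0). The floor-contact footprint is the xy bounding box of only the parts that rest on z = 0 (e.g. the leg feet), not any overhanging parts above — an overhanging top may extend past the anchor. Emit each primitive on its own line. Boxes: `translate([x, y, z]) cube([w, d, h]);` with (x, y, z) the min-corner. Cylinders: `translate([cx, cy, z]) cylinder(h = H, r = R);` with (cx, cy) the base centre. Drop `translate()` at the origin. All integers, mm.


translate([357, 672, 0]) cylinder(h = 36, r = 243);


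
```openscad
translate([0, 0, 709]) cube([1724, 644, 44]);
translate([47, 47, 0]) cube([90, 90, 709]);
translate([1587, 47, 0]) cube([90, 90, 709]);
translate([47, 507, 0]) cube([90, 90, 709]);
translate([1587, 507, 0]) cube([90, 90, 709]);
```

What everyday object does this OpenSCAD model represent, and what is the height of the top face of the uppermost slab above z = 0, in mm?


A table. The table height is 753 mm.

A 1724×644×44 slab sits at z = 709 on four 90 mm square posts — a table. The top surface is at 709 + 44 = 753 mm.


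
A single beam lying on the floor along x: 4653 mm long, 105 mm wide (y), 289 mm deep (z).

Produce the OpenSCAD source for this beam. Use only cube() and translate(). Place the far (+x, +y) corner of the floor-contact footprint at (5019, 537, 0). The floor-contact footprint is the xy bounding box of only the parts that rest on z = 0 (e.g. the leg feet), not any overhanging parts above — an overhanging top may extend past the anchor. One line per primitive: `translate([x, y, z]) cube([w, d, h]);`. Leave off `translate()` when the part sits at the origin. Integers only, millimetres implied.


translate([366, 432, 0]) cube([4653, 105, 289]);


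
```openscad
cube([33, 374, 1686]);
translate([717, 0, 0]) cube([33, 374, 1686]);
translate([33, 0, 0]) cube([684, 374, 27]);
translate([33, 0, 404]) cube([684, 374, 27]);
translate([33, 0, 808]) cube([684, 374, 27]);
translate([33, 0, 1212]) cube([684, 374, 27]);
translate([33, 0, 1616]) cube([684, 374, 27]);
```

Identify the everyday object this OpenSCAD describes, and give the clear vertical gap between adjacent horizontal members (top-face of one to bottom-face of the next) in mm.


A bookshelf. The clear shelf gap is 377 mm.

Two tall side panels with 5 horizontal boards between them — a bookshelf. The first two shelf undersides are at z = 0 and z = 404; with shelf thickness 27, the clear gap is 404 − 0 − 27 = 377 mm.


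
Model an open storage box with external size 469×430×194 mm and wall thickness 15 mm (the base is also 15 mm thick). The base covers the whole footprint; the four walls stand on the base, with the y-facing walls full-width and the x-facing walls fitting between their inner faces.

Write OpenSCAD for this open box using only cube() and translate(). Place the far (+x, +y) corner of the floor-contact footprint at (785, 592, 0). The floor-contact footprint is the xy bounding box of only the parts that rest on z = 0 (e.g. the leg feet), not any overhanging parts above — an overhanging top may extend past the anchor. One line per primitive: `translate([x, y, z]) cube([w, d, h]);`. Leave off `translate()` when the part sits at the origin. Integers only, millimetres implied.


translate([316, 162, 0]) cube([469, 430, 15]);
translate([316, 162, 15]) cube([469, 15, 179]);
translate([316, 577, 15]) cube([469, 15, 179]);
translate([316, 177, 15]) cube([15, 400, 179]);
translate([770, 177, 15]) cube([15, 400, 179]);


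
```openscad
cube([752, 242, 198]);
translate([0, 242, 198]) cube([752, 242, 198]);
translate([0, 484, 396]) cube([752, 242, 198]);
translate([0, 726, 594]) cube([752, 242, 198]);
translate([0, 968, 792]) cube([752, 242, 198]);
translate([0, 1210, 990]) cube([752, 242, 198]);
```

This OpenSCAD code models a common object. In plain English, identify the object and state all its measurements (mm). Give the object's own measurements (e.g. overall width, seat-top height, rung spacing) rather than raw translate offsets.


A straight staircase of 6 solid steps. Each step is 752 mm wide (x), 242 mm deep (y, the going) and 198 mm tall (the rise). The first step rests on the floor; each subsequent step sits one going further in +y and one rise higher in +z, directly behind and above the previous step with no overlap.


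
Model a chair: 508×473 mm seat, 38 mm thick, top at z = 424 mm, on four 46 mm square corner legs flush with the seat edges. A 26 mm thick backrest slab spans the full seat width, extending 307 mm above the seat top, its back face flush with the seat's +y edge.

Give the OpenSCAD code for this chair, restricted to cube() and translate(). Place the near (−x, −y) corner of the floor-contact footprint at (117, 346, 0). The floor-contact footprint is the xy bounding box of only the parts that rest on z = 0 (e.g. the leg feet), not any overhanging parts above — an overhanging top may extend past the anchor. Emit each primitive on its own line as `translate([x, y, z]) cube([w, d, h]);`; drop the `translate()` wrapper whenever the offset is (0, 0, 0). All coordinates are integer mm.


// leg_h = 424 - 38 = 386
translate([117, 346, 386]) cube([508, 473, 38]);
translate([117, 346, 0]) cube([46, 46, 386]);
translate([579, 346, 0]) cube([46, 46, 386]);
translate([117, 773, 0]) cube([46, 46, 386]);
translate([579, 773, 0]) cube([46, 46, 386]);
translate([117, 793, 424]) cube([508, 26, 307]);


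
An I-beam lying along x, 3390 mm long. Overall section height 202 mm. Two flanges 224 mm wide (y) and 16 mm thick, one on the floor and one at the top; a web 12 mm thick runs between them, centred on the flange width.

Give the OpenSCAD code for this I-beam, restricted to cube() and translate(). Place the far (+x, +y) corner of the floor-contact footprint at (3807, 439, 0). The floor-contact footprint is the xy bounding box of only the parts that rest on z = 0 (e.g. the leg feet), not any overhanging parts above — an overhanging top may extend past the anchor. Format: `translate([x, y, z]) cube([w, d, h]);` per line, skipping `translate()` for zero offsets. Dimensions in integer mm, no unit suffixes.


translate([417, 215, 0]) cube([3390, 224, 16]);
translate([417, 321, 16]) cube([3390, 12, 170]);
translate([417, 215, 186]) cube([3390, 224, 16]);


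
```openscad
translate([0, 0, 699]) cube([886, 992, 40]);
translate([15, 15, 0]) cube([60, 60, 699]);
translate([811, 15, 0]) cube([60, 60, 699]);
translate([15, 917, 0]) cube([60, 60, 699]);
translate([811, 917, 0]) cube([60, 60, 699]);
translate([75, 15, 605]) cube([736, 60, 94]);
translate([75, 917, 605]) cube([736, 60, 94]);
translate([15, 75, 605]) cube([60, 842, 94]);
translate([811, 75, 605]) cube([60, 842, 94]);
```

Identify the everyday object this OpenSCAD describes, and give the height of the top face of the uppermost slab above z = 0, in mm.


A table. The table height is 739 mm.

A 886×992×40 slab sits at z = 699 on four 60 mm square posts — a table. The top surface is at 699 + 40 = 739 mm.


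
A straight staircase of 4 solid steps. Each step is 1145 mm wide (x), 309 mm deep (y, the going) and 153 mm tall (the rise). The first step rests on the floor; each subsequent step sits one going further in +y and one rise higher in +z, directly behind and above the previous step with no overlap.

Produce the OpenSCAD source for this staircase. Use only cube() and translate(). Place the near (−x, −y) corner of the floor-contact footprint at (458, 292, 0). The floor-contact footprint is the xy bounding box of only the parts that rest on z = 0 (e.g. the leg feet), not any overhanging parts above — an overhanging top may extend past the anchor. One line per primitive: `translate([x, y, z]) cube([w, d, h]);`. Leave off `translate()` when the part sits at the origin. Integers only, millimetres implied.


translate([458, 292, 0]) cube([1145, 309, 153]);
translate([458, 601, 153]) cube([1145, 309, 153]);
translate([458, 910, 306]) cube([1145, 309, 153]);
translate([458, 1219, 459]) cube([1145, 309, 153]);


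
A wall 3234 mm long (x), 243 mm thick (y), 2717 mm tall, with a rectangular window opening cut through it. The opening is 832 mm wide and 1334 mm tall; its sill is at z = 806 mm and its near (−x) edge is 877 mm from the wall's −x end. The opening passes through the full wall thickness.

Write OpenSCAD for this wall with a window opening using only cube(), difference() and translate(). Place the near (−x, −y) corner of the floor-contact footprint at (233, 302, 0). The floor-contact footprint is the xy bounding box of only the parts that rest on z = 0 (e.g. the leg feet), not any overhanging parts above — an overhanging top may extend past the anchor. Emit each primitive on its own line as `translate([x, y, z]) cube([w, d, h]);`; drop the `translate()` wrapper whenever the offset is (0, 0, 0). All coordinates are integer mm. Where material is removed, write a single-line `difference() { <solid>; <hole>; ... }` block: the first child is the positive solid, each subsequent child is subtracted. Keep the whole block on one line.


difference() { translate([233, 302, 0]) cube([3234, 243, 2717]); translate([1110, 302, 806]) cube([832, 243, 1334]); }


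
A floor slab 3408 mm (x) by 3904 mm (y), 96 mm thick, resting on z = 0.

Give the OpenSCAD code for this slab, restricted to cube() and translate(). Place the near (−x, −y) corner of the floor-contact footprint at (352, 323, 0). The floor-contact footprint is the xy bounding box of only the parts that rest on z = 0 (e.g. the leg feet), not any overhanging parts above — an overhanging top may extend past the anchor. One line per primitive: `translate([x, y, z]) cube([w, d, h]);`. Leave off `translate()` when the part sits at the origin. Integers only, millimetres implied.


translate([352, 323, 0]) cube([3408, 3904, 96]);


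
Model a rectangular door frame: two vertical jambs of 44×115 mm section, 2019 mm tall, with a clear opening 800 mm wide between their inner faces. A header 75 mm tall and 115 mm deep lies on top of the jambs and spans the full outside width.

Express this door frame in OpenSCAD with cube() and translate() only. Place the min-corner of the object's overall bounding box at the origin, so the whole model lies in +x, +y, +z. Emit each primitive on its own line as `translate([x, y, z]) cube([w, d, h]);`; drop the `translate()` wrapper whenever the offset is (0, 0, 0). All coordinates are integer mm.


cube([44, 115, 2019]);
translate([844, 0, 0]) cube([44, 115, 2019]);
translate([0, 0, 2019]) cube([888, 115, 75]);


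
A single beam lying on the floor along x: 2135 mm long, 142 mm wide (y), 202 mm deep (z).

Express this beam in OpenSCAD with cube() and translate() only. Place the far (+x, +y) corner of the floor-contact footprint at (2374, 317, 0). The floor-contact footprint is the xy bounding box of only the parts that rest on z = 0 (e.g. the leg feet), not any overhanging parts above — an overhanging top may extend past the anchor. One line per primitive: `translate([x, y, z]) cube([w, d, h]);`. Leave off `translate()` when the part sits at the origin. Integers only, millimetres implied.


translate([239, 175, 0]) cube([2135, 142, 202]);


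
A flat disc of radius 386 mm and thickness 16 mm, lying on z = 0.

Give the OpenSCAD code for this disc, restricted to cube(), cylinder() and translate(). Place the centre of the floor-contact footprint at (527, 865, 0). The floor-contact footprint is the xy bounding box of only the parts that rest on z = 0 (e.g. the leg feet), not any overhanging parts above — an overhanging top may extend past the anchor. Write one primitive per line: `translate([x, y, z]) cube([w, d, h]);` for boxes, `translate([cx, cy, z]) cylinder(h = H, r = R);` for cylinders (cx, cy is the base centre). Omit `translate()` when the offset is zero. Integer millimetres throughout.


translate([527, 865, 0]) cylinder(h = 16, r = 386);


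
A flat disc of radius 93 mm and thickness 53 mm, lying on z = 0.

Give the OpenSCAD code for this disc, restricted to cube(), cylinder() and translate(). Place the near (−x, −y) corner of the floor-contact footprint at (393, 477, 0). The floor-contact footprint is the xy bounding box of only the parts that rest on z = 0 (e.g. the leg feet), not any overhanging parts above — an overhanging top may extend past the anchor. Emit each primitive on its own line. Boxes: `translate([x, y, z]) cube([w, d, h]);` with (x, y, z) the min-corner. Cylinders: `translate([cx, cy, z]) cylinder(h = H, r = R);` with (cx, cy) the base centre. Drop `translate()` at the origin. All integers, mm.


translate([486, 570, 0]) cylinder(h = 53, r = 93);


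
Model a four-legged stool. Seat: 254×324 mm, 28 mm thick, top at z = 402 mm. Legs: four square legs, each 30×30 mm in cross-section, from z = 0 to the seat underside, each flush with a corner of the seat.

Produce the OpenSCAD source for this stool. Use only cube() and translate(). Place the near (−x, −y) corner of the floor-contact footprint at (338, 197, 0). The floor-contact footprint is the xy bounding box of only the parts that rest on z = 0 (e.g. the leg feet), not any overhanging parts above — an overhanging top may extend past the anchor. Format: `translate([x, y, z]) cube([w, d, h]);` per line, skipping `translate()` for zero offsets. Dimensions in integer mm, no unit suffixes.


translate([338, 197, 374]) cube([254, 324, 28]);
translate([338, 197, 0]) cube([30, 30, 374]);
translate([562, 197, 0]) cube([30, 30, 374]);
translate([338, 491, 0]) cube([30, 30, 374]);
translate([562, 491, 0]) cube([30, 30, 374]);
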